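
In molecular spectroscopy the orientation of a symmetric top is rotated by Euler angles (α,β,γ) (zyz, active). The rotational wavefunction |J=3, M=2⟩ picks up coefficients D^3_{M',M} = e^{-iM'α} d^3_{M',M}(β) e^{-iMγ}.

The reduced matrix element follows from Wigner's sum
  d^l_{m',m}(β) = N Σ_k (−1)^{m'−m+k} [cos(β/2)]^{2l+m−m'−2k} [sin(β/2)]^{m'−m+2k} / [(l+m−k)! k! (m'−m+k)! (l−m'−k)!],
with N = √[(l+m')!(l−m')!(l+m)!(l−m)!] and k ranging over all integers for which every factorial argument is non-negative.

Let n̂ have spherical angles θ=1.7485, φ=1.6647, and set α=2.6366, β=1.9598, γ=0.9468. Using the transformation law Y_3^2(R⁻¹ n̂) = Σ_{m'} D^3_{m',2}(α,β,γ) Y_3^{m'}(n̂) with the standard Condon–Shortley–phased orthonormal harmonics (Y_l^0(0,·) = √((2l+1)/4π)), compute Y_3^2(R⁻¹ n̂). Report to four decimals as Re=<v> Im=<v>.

Need the full column D^3_{m',2} for m'=−3..3 at α=2.6366, β=1.9598, γ=0.9468.
cos(β/2)=0.557106, sin(β/2)=0.830442
d^3_{-3,2}: single k=5 term ⇒ +0.538963;  D = +0.519868-0.142192i
d^3_{-2,2}: k∈[4..5] ⇒ +0.738043 -0.327986 = +0.410057;  D = -0.398498-0.096678i
d^3_{-1,2}: k∈[3..4] ⇒ +0.626282 -0.695798 = -0.069516;  D = -0.051195-0.047028i
d^3_{0,2}: k∈[2..3] ⇒ +0.363856 -0.808485 = -0.444630;  D = +0.141048+0.421665i
d^3_{1,2}: k∈[1..2] ⇒ +0.140928 -0.626282 = -0.485354;  D = +0.087938-0.477321i
d^3_{2,2}: k∈[0..1] ⇒ +0.029897 -0.332153 = -0.302256;  D = -0.191740+0.233655i
d^3_{3,2}: single k=0 term ⇒ -0.109162;  D = +0.101431-0.040351i
Y_3^{m'}(θ=1.7485,φ=1.6647) and Σ D·Y over m':
  (+0.5199-0.1422i)·(+0.1106+0.3821i)  (-0.3985-0.0967i)·(+0.1719-0.0327i)  (-0.0512-0.0470i)·(+0.0252+0.2672i)  (+0.1410+0.4217i)·(+0.1876+0.0000i)  (+0.0879-0.4773i)·(-0.0252+0.2672i)  (-0.1917+0.2337i)·(+0.1719+0.0327i)  (+0.1014-0.0404i)·(-0.1106+0.3821i)
Y_3^2(R⁻¹ n̂) = +0.166828+0.356215i

Re=0.1668 Im=0.3562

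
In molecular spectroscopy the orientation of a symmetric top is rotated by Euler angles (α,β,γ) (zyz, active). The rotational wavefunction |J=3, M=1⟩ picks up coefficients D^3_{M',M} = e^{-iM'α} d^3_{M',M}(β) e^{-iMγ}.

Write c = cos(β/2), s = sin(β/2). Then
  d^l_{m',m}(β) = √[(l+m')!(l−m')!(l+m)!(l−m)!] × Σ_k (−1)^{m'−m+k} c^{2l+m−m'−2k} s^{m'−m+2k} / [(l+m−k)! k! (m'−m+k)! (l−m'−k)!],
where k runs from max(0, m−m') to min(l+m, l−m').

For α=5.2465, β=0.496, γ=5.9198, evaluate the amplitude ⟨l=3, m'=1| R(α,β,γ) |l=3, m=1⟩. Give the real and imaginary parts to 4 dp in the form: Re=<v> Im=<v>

First d^3_{1,1}(β=0.496), then the phase factors e^{-i(1)α} and e^{-i(1)γ}:
With c≡cos(β/2)=0.969405 and s≡sin(β/2)=0.245466, N=[24·2·24·2]^{1/2}=48.000000
k: max(0,(1)−(1))=0 … min(3+(1),3−(1))=2
  k=0: (−1)^0·48.0000/(48)·0.9694^6·0.2455^0 = +0.829913
  k=1: (−1)^1·48.0000/(6)·0.9694^4·0.2455^2 = -0.425690
  k=2: (−1)^2·48.0000/(8)·0.9694^2·0.2455^4 = +0.020470
d^3_{1,1}(0.496) = +0.829913 -0.425690 +0.020470 = +0.424693
D = (+0.509076+0.860722i)·(+0.424693)·(+0.934699+0.355441i) = +0.072154+0.418519i

Re=0.0722 Im=0.4185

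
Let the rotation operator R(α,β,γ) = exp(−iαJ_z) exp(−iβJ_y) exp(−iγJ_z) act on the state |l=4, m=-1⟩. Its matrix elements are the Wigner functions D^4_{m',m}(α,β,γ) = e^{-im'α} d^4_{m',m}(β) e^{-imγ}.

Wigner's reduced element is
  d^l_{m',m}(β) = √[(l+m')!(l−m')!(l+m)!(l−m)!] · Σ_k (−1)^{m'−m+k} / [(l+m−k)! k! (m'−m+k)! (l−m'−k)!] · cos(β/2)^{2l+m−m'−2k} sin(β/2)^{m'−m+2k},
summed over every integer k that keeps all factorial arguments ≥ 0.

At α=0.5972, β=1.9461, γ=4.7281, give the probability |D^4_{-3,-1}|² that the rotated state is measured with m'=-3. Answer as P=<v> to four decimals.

First d^4_{-3,-1}(β=1.9461), then the phase factors e^{-i(-3)α} and e^{-i(-1)γ}:
c=cos(1.9461/2)=0.562781, s=sin(1.9461/2)=0.826606; N=√[1·5040·6·120]=1904.940944
The bounds max(0,m−m')=2 and min(l+m,l−m')=3 give 2 terms
  k=2: (−1)^0·1904.9409/(240)·0.5628^6·0.8266^2 = +0.172307
  k=3: (−1)^1·1904.9409/(144)·0.5628^4·0.8266^4 = -0.619542
d^4_{-3,-1}(1.9461) = +0.172307 -0.619542 = -0.447235
|D^4_{-3,-1}|² = |d^4_{-3,-1}(β)|² = (-0.447235)² = 0.200019 (the z-rotation phases have unit modulus)

P=0.2000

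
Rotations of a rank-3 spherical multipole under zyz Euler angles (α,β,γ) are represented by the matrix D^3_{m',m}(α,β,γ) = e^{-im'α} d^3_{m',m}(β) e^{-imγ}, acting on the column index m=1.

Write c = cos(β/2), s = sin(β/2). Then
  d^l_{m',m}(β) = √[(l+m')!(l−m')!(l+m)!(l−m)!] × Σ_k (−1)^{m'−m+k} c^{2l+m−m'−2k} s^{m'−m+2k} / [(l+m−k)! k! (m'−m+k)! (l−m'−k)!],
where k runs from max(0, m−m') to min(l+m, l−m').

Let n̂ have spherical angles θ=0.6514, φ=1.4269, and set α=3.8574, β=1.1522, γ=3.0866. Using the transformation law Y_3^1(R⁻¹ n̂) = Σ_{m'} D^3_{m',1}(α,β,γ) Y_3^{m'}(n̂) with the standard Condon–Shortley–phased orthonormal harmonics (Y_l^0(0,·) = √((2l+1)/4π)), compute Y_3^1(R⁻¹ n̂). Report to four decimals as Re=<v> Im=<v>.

Need the full column D^3_{m',1} for m'=−3..3 at α=3.8574, β=1.1522, γ=3.0866.
cos(β/2)=0.838594, sin(β/2)=0.544758
d^3_{-3,1}: single k=4 term ⇒ +0.239862;  D = -0.141627+0.193586i
d^3_{-2,1}: k∈[3..4] ⇒ +0.602968 -0.127224 = +0.475745;  D = -0.040005-0.474060i
d^3_{-1,1}: k∈[2..4] ⇒ +0.880570 -0.495457 +0.026135 = +0.411248;  D = +0.295010+0.286520i
d^3_{0,1}: k∈[1..3] ⇒ +0.782621 -0.990778 +0.139367 = -0.068790;  D = +0.068686+0.003781i
d^3_{1,1}: k∈[0..2] ⇒ +0.347784 -1.174093 +0.371593 = -0.454717;  D = -0.358996+0.279087i
d^3_{2,1}: k∈[0..1] ⇒ -0.714432 +0.602968 = -0.111464;  D = +0.021508-0.109369i
d^3_{3,1}: single k=0 term ⇒ +0.568406;  D = -0.283235-0.492811i
Y_3^{m'}(θ=0.6514,φ=1.4269) and Σ D·Y over m':
  (-0.1416+0.1936i)·(-0.0389+0.0845i)  (-0.0400-0.4741i)·(-0.2865-0.0848i)  (+0.2950+0.2865i)·(+0.0607-0.4193i)  (+0.0687+0.0038i)·(+0.0481+0.0000i)  (-0.3590+0.2791i)·(-0.0607-0.4193i)  (+0.0215-0.1094i)·(-0.2865+0.0848i)  (-0.2832-0.4928i)·(+0.0389+0.0845i)
Y_3^1(R⁻¹ n̂) = +0.274301+0.137221i

Re=0.2743 Im=0.1372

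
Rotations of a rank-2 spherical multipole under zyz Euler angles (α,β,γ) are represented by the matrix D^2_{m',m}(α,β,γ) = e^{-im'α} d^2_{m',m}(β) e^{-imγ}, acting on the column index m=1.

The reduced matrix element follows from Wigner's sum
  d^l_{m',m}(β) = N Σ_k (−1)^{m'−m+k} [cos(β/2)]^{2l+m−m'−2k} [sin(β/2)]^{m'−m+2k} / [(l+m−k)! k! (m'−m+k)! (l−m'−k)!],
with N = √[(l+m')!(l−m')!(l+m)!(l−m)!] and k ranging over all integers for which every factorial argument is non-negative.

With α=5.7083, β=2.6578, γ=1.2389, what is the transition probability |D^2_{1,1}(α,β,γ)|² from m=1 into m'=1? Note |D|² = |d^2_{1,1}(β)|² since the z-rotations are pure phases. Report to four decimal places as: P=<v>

P=0.0253

D^2_{1,1}(5.7083,2.6578,1.2389) = e^{-i·1·5.7083}·d^2_{1,1}(2.6578)·e^{-i·1·1.2389}. Compute d first:
Half-angle: c=0.239544, s=0.970885. N=√(6·1·6·1)=6.000000
k∈{0,1} keeps every argument non-negative
  k=0: (−1)^0·6.0000/(6)·0.2395^4·0.9709^0 = +0.003293
  k=1: (−1)^1·6.0000/(2)·0.2395^2·0.9709^2 = -0.162266
d^2_{1,1}(2.6578) = +0.003293 -0.162266 = -0.158974
|D^2_{1,1}|² = |d^2_{1,1}(β)|² = (-0.158974)² = 0.025273 (the z-rotation phases have unit modulus)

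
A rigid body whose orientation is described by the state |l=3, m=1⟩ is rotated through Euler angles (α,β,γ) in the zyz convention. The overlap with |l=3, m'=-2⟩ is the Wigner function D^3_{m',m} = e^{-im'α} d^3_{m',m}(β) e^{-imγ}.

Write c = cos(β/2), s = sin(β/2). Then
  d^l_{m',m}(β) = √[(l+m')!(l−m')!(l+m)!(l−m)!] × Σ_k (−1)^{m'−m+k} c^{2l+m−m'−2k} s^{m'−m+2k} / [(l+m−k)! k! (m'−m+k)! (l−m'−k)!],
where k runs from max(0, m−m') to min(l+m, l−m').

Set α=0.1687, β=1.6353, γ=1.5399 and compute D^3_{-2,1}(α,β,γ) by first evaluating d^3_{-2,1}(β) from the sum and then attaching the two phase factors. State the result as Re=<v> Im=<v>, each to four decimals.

Re=0.1219 Im=-0.3160

First d^3_{-2,1}(β=1.6353), then the phase factors e^{-i(-2)α} and e^{-i(1)γ}:
With c≡cos(β/2)=0.683938 and s≡sin(β/2)=0.729541, N=[1·120·24·2]^{1/2}=75.894664
The bounds max(0,m−m')=3 and min(l+m,l−m')=4 give 2 terms
  k=3: (−1)^0·75.8947/(12)·0.6839^3·0.7295^3 = +0.785647
  k=4: (−1)^1·75.8947/(24)·0.6839^1·0.7295^5 = -0.446955
d^3_{-2,1}(1.6353) = +0.785647 -0.446955 = +0.338692
Phases: e^{-i·(-2)·0.1687}=+0.943619+0.331035i, e^{-i·(1)·1.5399}=+0.030891-0.999523i ⇒ D=+0.121938-0.315980i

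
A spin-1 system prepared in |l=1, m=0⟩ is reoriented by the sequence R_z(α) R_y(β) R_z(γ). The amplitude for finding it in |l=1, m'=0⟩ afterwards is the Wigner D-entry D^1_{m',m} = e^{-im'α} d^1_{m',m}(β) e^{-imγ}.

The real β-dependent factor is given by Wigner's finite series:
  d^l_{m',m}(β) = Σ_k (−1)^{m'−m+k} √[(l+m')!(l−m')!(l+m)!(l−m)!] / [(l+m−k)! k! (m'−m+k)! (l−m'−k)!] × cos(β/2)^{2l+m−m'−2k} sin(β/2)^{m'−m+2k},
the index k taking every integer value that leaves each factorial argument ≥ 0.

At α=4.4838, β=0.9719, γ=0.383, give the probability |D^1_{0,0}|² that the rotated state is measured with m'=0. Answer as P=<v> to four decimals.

P=0.3178

First d^1_{0,0}(β=0.9719), then the phase factors e^{-i(0)α} and e^{-i(0)γ}:
Half-angle: c=0.884232, s=0.467049. N=√(1·1·1·1)=1.000000
k∈{0,1} keeps every argument non-negative
  k=0: (−1)^0·1.0000/(1)·0.8842^2·0.4670^0 = +0.781866
  k=1: (−1)^1·1.0000/(1)·0.8842^0·0.4670^2 = -0.218134
d^1_{0,0}(0.9719) = +0.781866 -0.218134 = +0.563731
|D^1_{0,0}|² = |d^1_{0,0}(β)|² = (+0.563731)² = 0.317793 (the z-rotation phases have unit modulus)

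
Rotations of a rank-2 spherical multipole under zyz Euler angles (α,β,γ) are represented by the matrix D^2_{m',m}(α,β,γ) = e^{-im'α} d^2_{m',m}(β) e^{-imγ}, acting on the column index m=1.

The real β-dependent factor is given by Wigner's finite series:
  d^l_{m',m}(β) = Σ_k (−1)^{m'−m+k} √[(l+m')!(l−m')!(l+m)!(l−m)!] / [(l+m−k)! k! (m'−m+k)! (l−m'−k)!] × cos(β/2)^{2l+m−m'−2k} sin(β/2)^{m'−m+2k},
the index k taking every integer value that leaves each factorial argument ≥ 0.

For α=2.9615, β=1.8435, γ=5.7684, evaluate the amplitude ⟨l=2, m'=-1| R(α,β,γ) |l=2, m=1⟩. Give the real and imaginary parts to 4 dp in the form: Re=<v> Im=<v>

D^2_{-1,1}(2.9615,1.8435,5.7684) = e^{-i·-1·2.9615}·d^2_{-1,1}(1.8435)·e^{-i·1·5.7684}. Compute d first:
c=cos(1.8435/2)=0.604427, s=sin(1.8435/2)=0.796661; N=√[1·6·6·1]=6.000000
Admissible k: 2..3 (factorial args all ≥0)
  k=2: (−1)^0·6.0000/(2)·0.6044^2·0.7967^2 = +0.695594
  k=3: (−1)^1·6.0000/(6)·0.6044^0·0.7967^4 = -0.402804
d^2_{-1,1}(1.8435) = +0.695594 -0.402804 = +0.292790
Attach z-rotation phases: D = e^{-i(-1)(2.9615)}·(+0.292790)·e^{-i(1)(5.7684)} = -0.276543-0.096175i

Re=-0.2765 Im=-0.0962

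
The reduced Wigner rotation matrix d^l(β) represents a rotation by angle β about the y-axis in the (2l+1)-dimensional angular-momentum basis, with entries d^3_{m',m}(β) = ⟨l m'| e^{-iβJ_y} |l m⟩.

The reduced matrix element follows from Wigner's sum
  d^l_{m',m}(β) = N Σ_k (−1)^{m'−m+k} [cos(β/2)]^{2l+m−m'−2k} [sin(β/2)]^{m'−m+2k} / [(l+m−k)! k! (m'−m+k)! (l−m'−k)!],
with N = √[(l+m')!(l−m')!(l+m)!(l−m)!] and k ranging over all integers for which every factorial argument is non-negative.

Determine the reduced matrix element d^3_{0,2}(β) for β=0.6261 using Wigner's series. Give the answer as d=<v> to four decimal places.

d=0.3810

d^3_{0,2}(β=0.6261) via Wigner's sum:
c=cos(0.6261/2)=0.951399, s=sin(0.6261/2)=0.307962; N=√[6·6·120·1]=65.726707
Admissible k: 2..3 (factorial args all ≥0)
  k=2: (−1)^0·65.7267/(12)·0.9514^4·0.3080^2 = +0.425603
  k=3: (−1)^1·65.7267/(12)·0.9514^2·0.3080^4 = -0.044594
d^3_{0,2}(0.6261) = +0.425603 -0.044594 = +0.381009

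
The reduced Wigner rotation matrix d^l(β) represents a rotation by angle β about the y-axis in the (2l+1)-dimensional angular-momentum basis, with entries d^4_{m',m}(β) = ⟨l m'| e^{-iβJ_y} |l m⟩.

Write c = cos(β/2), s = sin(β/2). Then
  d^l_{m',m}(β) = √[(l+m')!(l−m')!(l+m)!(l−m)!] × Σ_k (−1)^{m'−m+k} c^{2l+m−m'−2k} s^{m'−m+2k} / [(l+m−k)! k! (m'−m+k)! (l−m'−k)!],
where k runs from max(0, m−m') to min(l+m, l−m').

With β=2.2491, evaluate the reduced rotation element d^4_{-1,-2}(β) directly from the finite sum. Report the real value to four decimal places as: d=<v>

d=-0.4566

d^4_{-1,-2}(β=2.2491) via Wigner's sum:
With c≡cos(β/2)=0.431582 and s≡sin(β/2)=0.902073, N=[6·120·2·720]^{1/2}=1018.233765
k∈{0,1,2} keeps every argument non-negative
  k=0: (−1)^1·1018.2338/(240)·0.4316^7·0.9021^1 = -0.010674
  k=1: (−1)^2·1018.2338/(48)·0.4316^5·0.9021^3 = +0.233158
  k=2: (−1)^3·1018.2338/(72)·0.4316^3·0.9021^5 = -0.679072
d^4_{-1,-2}(2.2491) = -0.010674 +0.233158 -0.679072 = -0.456588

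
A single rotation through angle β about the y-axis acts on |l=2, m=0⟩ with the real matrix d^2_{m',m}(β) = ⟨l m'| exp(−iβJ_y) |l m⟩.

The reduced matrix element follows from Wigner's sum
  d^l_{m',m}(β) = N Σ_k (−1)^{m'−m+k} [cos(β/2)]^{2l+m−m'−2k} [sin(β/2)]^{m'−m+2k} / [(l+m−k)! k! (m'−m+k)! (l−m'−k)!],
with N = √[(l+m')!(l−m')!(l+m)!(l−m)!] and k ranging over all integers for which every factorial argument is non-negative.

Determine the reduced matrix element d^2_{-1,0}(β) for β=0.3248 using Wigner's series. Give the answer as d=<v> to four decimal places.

d^2_{-1,0}(β=0.3248) via Wigner's sum:
c=cos(0.3248/2)=0.986842, s=sin(0.3248/2)=0.161687; N=√[1·6·2·2]=4.898979
The bounds max(0,m−m')=1 and min(l+m,l−m')=2 give 2 terms
  k=1: (−1)^0·4.8990/(2)·0.9868^3·0.1617^1 = +0.380622
  k=2: (−1)^1·4.8990/(2)·0.9868^1·0.1617^3 = -0.010218
d^2_{-1,0}(0.3248) = +0.380622 -0.010218 = +0.370404

d=0.3704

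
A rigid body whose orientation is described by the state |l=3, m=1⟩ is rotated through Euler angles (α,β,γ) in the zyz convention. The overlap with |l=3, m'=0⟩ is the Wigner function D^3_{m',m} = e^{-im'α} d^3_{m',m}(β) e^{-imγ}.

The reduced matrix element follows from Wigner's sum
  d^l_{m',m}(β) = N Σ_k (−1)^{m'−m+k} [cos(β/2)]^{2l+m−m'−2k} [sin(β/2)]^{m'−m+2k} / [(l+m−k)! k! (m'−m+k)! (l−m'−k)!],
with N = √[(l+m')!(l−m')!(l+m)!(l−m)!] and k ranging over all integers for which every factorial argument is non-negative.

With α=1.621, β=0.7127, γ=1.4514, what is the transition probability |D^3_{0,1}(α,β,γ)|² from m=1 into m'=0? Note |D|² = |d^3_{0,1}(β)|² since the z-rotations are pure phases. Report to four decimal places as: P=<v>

P=0.2780

Split into d^3_{0,1}(β=0.7127) × two z-phases.
c=cos(0.7127/2)=0.937176, s=sin(0.7127/2)=0.348856; N=√[6·6·24·2]=41.569219
Admissible k: 1..3 (factorial args all ≥0)
  k=1: (−1)^0·41.5692/(12)·0.9372^5·0.3489^1 = +0.873662
  k=2: (−1)^1·41.5692/(4)·0.9372^3·0.3489^3 = -0.363173
  k=3: (−1)^2·41.5692/(12)·0.9372^1·0.3489^5 = +0.016774
d^3_{0,1}(0.7127) = +0.873662 -0.363173 +0.016774 = +0.527263
|D^3_{0,1}|² = |d^3_{0,1}(β)|² = (+0.527263)² = 0.278006 (the z-rotation phases have unit modulus)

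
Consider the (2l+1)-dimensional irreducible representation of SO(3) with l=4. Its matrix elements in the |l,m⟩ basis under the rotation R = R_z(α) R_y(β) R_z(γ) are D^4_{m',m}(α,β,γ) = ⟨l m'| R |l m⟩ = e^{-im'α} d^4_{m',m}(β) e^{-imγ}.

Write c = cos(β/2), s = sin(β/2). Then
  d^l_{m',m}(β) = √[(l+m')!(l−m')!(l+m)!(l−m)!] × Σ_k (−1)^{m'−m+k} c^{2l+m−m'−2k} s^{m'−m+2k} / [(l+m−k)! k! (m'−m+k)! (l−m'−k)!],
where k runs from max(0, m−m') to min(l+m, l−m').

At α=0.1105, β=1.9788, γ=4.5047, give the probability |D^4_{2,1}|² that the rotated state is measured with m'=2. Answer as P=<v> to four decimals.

P=0.1519

First d^4_{2,1}(β=1.9788), then the phase factors e^{-i(2)α} and e^{-i(1)γ}:
Half-angle: c=0.549191, s=0.835697. N=√(720·2·120·6)=1018.233765
Admissible k: 0..2 (factorial args all ≥0)
  k=0: (−1)^1·1018.2338/(240)·0.5492^7·0.8357^1 = -0.053426
  k=1: (−1)^2·1018.2338/(48)·0.5492^5·0.8357^3 = +0.618544
  k=2: (−1)^3·1018.2338/(72)·0.5492^3·0.8357^5 = -0.954837
d^4_{2,1}(1.9788) = -0.053426 +0.618544 -0.954837 = -0.389719
|D^4_{2,1}|² = |d^4_{2,1}(β)|² = (-0.389719)² = 0.151881 (the z-rotation phases have unit modulus)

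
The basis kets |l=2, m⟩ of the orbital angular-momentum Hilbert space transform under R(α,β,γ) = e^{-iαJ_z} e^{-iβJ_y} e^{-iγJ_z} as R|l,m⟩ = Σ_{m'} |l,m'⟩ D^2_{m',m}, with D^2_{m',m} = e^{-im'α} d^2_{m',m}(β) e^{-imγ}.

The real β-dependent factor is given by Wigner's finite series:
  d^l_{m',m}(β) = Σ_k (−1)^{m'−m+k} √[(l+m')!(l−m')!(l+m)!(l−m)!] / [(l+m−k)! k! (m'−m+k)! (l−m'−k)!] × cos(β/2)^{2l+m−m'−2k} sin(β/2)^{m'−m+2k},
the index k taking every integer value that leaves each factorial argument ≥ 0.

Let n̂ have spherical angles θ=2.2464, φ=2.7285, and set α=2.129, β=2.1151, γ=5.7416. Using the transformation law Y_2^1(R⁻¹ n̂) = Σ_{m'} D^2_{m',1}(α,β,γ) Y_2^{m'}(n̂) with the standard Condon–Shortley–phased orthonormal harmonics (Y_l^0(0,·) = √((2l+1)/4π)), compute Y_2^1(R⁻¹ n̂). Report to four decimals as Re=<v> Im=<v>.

Re=0.0368 Im=-0.3252

Need the full column D^2_{m',1} for m'=−2..2 at α=2.129, β=2.1151, γ=5.7416.
cos(β/2)=0.491008, sin(β/2)=0.871155
d^2_{-2,1}: single k=3 term ⇒ +0.649240;  D = +0.056540-0.646773i
d^2_{-1,1}: k∈[2..3] ⇒ +0.548895 -0.575946 = -0.027051;  D = +0.024106-0.012276i
d^2_{0,1}: k∈[1..2] ⇒ +0.252602 -0.795153 = -0.542551;  D = -0.464908-0.279682i
d^2_{1,1}: k∈[0..1] ⇒ +0.058124 -0.548895 = -0.490771;  D = +0.008155+0.490703i
d^2_{2,1}: single k=0 term ⇒ -0.206249;  D = +0.173102-0.112134i
Y_2^{m'}(θ=2.2464,φ=2.7285) and Σ D·Y over m':
  (+0.0565-0.6468i)·(+0.1594+0.1730i)  (+0.0241-0.0123i)·(+0.3453+0.1513i)  (-0.4649-0.2797i)·(+0.0546+0.0000i)  (+0.0082+0.4907i)·(-0.3453+0.1513i)  (+0.1731-0.1121i)·(+0.1594-0.1730i)
Y_2^1(R⁻¹ n̂) = +0.036772-0.325201i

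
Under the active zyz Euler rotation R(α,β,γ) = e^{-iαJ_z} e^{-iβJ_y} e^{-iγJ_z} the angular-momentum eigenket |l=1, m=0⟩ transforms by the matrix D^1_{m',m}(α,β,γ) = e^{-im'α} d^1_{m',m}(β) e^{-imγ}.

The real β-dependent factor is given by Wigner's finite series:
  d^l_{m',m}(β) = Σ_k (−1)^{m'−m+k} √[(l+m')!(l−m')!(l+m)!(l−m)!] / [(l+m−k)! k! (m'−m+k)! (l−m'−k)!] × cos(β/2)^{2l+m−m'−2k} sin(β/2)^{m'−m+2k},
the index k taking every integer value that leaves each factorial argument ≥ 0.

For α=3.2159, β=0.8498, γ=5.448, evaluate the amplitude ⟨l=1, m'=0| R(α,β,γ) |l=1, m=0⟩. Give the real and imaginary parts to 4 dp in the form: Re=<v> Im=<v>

First d^1_{0,0}(β=0.8498), then the phase factors e^{-i(0)α} and e^{-i(0)γ}:
Half-angle: c=0.911080, s=0.412230. N=√(1·1·1·1)=1.000000
k∈{0,1} keeps every argument non-negative
  k=0: (−1)^0·1.0000/(1)·0.9111^2·0.4122^0 = +0.830067
  k=1: (−1)^1·1.0000/(1)·0.9111^0·0.4122^2 = -0.169933
d^1_{0,0}(0.8498) = +0.830067 -0.169933 = +0.660133
Attach z-rotation phases: D = e^{-i(0)(3.2159)}·(+0.660133)·e^{-i(0)(5.448)} = +0.660133+0.000000i

Re=0.6601 Im=0.0000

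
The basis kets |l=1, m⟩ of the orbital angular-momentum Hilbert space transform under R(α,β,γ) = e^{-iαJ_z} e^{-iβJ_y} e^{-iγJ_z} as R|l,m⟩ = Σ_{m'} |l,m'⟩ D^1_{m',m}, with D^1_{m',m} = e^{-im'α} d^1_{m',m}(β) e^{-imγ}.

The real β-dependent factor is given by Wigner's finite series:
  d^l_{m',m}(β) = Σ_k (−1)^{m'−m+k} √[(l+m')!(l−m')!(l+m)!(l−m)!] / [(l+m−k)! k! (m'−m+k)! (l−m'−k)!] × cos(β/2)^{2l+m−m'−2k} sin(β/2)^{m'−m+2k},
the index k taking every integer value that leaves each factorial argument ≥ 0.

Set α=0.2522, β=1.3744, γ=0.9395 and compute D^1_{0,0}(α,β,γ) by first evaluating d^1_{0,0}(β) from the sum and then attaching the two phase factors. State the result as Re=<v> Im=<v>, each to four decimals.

Re=0.1951 Im=0.0000

D^1_{0,0}(0.2522,1.3744,0.9395) = e^{-i·0·0.2522}·d^1_{0,0}(1.3744)·e^{-i·0·0.9395}. Compute d first:
c=cos(1.3744/2)=0.773025, s=sin(1.3744/2)=0.634375; N=√[1·1·1·1]=1.000000
The bounds max(0,m−m')=0 and min(l+m,l−m')=1 give 2 terms
  k=0: (−1)^0·1.0000/(1)·0.7730^2·0.6344^0 = +0.597568
  k=1: (−1)^1·1.0000/(1)·0.7730^0·0.6344^2 = -0.402432
d^1_{0,0}(1.3744) = +0.597568 -0.402432 = +0.195136
Attach z-rotation phases: D = e^{-i(0)(0.2522)}·(+0.195136)·e^{-i(0)(0.9395)} = +0.195136+0.000000i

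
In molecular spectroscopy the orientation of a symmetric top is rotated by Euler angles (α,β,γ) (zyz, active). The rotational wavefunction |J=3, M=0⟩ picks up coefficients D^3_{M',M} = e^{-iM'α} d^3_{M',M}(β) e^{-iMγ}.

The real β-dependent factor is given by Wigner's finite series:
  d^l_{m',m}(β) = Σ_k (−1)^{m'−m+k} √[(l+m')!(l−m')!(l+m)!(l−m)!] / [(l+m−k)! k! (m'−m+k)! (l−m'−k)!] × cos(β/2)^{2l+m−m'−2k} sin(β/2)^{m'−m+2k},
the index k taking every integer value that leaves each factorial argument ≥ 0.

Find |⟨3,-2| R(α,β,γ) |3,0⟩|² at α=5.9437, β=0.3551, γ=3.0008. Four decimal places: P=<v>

P=0.0241

Split into d^3_{-2,0}(β=0.3551) × two z-phases.
Half-angle: c=0.984279, s=0.176619. N=√(1·120·6·6)=65.726707
The bounds max(0,m−m')=2 and min(l+m,l−m')=3 give 2 terms
  k=2: (−1)^0·65.7267/(12)·0.9843^4·0.1766^2 = +0.160364
  k=3: (−1)^1·65.7267/(12)·0.9843^2·0.1766^4 = -0.005163
d^3_{-2,0}(0.3551) = +0.160364 -0.005163 = +0.155201
|D^3_{-2,0}|² = |d^3_{-2,0}(β)|² = (+0.155201)² = 0.024087 (the z-rotation phases have unit modulus)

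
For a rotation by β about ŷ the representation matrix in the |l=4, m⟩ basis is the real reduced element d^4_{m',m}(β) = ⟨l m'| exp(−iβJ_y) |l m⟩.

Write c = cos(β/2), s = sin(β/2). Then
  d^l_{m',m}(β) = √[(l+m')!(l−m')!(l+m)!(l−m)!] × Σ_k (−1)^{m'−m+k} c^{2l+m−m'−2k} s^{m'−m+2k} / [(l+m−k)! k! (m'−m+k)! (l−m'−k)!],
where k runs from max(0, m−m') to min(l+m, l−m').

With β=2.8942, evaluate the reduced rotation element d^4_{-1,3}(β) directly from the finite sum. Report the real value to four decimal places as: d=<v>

d=-0.1124

d^4_{-1,3}(β=2.8942) via Wigner's sum:
Half-angle: c=0.123381, s=0.992359. N=√(6·120·5040·1)=1904.940944
k∈{4,5} keeps every argument non-negative
  k=4: (−1)^0·1904.9409/(144)·0.1234^4·0.9924^4 = +0.002973
  k=5: (−1)^1·1904.9409/(240)·0.1234^2·0.9924^6 = -0.115394
d^4_{-1,3}(2.8942) = +0.002973 -0.115394 = -0.112421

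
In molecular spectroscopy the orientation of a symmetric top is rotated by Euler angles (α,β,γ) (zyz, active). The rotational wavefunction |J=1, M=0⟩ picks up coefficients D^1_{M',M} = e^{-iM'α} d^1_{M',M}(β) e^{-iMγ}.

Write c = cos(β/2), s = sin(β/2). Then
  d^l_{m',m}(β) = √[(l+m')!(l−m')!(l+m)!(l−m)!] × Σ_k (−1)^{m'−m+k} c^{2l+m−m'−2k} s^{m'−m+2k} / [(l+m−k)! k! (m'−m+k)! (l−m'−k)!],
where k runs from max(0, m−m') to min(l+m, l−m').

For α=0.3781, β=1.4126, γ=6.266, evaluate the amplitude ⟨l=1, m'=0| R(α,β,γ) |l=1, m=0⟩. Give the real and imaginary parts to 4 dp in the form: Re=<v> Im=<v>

Split into d^1_{0,0}(β=1.4126) × two z-phases.
Half-angle: c=0.760768, s=0.649023. N=√(1·1·1·1)=1.000000
Admissible k: 0..1 (factorial args all ≥0)
  k=0: (−1)^0·1.0000/(1)·0.7608^2·0.6490^0 = +0.578769
  k=1: (−1)^1·1.0000/(1)·0.7608^0·0.6490^2 = -0.421231
d^1_{0,0}(1.4126) = +0.578769 -0.421231 = +0.157537
Phases: e^{-i·(0)·0.3781}=+1.000000+0.000000i, e^{-i·(0)·6.266}=+1.000000+0.000000i ⇒ D=+0.157537+0.000000i

Re=0.1575 Im=0.0000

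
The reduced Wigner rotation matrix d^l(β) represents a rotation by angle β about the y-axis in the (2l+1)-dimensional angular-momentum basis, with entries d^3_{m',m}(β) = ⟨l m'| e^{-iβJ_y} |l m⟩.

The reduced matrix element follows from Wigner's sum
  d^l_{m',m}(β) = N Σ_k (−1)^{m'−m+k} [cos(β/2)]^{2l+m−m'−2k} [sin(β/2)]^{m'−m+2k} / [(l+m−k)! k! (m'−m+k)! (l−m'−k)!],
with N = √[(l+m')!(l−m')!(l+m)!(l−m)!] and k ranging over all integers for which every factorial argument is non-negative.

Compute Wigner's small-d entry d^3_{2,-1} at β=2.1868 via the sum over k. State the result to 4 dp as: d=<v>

d=0.3733

d^3_{2,-1}(β=2.1868) via Wigner's sum:
Half-angle: c=0.459468, s=0.888194. N=√(120·1·2·24)=75.894664
k∈{0,1} keeps every argument non-negative
  k=0: (−1)^3·75.8947/(12)·0.4595^3·0.8882^3 = -0.429853
  k=1: (−1)^4·75.8947/(24)·0.4595^1·0.8882^5 = +0.803147
d^3_{2,-1}(2.1868) = -0.429853 +0.803147 = +0.373294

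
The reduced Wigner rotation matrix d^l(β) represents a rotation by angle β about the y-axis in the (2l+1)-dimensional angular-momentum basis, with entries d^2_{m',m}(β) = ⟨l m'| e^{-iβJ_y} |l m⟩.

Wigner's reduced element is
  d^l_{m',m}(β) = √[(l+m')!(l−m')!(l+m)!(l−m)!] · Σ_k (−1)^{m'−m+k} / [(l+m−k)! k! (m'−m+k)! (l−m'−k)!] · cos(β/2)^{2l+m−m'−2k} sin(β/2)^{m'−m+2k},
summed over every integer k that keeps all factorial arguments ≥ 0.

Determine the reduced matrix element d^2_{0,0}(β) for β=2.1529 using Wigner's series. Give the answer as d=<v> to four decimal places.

d=-0.0466

d^2_{0,0}(β=2.1529) via Wigner's sum:
Half-angle: c=0.474456, s=0.880279. N=√(2·2·2·2)=4.000000
k∈{0,1,2} keeps every argument non-negative
  k=0: (−1)^0·4.0000/(4)·0.4745^4·0.8803^0 = +0.050674
  k=1: (−1)^1·4.0000/(1)·0.4745^2·0.8803^2 = -0.697739
  k=2: (−1)^2·4.0000/(4)·0.4745^0·0.8803^4 = +0.600456
d^2_{0,0}(2.1529) = +0.050674 -0.697739 +0.600456 = -0.046609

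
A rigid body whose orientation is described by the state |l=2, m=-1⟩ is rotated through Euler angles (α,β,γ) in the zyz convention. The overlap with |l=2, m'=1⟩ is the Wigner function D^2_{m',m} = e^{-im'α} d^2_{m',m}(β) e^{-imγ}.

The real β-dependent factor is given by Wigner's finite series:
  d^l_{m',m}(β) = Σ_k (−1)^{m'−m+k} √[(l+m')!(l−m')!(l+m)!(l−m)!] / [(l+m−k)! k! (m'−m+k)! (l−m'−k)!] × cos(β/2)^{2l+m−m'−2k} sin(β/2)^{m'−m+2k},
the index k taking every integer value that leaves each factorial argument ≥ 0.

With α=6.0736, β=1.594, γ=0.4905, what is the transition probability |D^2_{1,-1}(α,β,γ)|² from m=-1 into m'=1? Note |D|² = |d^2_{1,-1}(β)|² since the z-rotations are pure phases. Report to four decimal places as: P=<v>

P=0.2380

First d^2_{1,-1}(β=1.594), then the phase factors e^{-i(1)α} and e^{-i(-1)γ}:
With c≡cos(β/2)=0.698856 and s≡sin(β/2)=0.715263, N=[6·1·1·6]^{1/2}=6.000000
k: max(0,(-1)−(1))=0 … min(2+(-1),2−(1))=1
  k=0: (−1)^2·6.0000/(2)·0.6989^2·0.7153^2 = +0.749596
  k=1: (−1)^3·6.0000/(6)·0.6989^0·0.7153^4 = -0.261735
d^2_{1,-1}(1.594) = +0.749596 -0.261735 = +0.487861
|D^2_{1,-1}|² = |d^2_{1,-1}(β)|² = (+0.487861)² = 0.238008 (the z-rotation phases have unit modulus)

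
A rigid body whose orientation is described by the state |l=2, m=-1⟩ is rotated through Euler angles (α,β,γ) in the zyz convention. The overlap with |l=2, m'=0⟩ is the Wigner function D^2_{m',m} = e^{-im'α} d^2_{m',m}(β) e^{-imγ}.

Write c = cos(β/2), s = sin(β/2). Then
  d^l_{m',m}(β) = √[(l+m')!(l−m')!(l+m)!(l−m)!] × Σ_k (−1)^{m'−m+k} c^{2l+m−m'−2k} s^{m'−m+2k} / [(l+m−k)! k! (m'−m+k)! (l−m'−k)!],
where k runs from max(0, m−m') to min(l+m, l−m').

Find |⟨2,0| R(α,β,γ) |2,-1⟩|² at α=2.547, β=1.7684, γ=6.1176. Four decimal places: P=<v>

First d^2_{0,-1}(β=1.7684), then the phase factors e^{-i(0)α} and e^{-i(-1)γ}:
Half-angle: c=0.633908, s=0.773408. N=√(2·2·1·6)=4.898979
Admissible k: 0..1 (factorial args all ≥0)
  k=0: (−1)^1·4.8990/(2)·0.6339^3·0.7734^1 = -0.482574
  k=1: (−1)^2·4.8990/(2)·0.6339^1·0.7734^3 = +0.718337
d^2_{0,-1}(1.7684) = -0.482574 +0.718337 = +0.235763
|D^2_{0,-1}|² = |d^2_{0,-1}(β)|² = (+0.235763)² = 0.055584 (the z-rotation phases have unit modulus)

P=0.0556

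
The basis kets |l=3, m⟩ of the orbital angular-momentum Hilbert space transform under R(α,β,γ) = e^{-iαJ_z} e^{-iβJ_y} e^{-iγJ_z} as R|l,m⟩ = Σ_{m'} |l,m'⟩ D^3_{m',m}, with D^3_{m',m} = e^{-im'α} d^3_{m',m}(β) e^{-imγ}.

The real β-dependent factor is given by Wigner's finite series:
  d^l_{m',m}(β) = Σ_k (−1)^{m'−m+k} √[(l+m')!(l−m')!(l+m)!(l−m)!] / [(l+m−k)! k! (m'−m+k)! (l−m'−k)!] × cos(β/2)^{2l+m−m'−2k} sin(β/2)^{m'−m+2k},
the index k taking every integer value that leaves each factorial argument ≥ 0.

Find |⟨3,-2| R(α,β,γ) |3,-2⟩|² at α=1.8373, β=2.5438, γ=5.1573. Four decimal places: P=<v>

P=0.0011

Split into d^3_{-2,-2}(β=2.5438) × two z-phases.
c=cos(2.5438/2)=0.294466, s=sin(2.5438/2)=0.955662; N=√[1·120·1·120]=120.000000
k∈{0,1} keeps every argument non-negative
  k=0: (−1)^0·120.0000/(120)·0.2945^6·0.9557^0 = +0.000652
  k=1: (−1)^1·120.0000/(24)·0.2945^4·0.9557^2 = -0.034333
d^3_{-2,-2}(2.5438) = +0.000652 -0.034333 = -0.033681
|D^3_{-2,-2}|² = |d^3_{-2,-2}(β)|² = (-0.033681)² = 0.001134 (the z-rotation phases have unit modulus)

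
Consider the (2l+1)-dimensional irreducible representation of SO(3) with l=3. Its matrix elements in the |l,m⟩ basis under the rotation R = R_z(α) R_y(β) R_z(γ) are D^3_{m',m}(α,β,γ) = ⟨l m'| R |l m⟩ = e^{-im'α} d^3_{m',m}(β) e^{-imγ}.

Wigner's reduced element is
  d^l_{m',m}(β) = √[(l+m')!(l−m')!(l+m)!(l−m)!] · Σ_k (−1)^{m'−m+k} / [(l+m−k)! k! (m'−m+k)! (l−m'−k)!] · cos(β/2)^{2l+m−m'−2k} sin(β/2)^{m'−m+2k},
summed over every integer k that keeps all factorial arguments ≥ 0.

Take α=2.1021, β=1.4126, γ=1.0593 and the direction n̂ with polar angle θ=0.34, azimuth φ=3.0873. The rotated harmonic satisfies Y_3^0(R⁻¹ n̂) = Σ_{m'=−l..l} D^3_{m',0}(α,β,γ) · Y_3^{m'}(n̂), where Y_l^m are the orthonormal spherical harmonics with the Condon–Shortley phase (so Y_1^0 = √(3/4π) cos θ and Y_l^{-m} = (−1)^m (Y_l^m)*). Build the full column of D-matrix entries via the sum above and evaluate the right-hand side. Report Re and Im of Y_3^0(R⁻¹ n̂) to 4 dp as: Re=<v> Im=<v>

Re=-0.3027 Im=0.0000

Need the full column D^3_{m',0} for m'=−3..3 at α=2.1021, β=1.4126, γ=1.0593.
cos(β/2)=0.760768, sin(β/2)=0.649023
d^3_{-3,0}: single k=3 term ⇒ +0.538336;  D = +0.538192+0.012442i
d^3_{-2,0}: k∈[2..3] ⇒ +0.772843 -0.562480 = +0.210363;  D = -0.102362-0.183779i
d^3_{-1,0}: k∈[1..3] ⇒ +0.572946 -1.250980 +0.303490 = -0.374544;  D = +0.189766-0.322912i
d^3_{0,0}: k∈[0..3] ⇒ +0.193872 -1.269911 +0.924249 -0.074742 = -0.226532;  D = -0.226532+0.000000i
d^3_{1,0}: k∈[0..2] ⇒ -0.572946 +1.250980 -0.303490 = +0.374544;  D = -0.189766-0.322912i
d^3_{2,0}: k∈[0..1] ⇒ +0.772843 -0.562480 = +0.210363;  D = -0.102362+0.183779i
d^3_{3,0}: single k=0 term ⇒ -0.538336;  D = -0.538192+0.012442i
Y_3^{m'}(θ=0.34,φ=3.0873) and Σ D·Y over m':
  (+0.5382+0.0124i)·(-0.0153-0.0025i)  (-0.1024-0.1838i)·(+0.1065+0.0116i)  (+0.1898-0.3229i)·(-0.3706-0.0201i)  (-0.2265+0.0000i)·(+0.5080+0.0000i)  (-0.1898-0.3229i)·(+0.3706-0.0201i)  (-0.1024+0.1838i)·(+0.1065-0.0116i)  (-0.5382+0.0124i)·(+0.0153-0.0025i)
Y_3^0(R⁻¹ n̂) = -0.302662-0.000000i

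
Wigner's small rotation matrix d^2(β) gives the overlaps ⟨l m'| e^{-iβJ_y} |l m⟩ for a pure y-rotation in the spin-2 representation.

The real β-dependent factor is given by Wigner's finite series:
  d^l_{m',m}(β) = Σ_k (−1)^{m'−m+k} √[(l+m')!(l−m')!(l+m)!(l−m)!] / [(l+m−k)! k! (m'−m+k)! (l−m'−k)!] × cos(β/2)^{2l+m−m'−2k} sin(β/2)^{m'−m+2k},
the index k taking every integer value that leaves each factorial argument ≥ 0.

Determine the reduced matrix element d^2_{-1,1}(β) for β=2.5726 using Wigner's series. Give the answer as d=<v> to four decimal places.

d^2_{-1,1}(β=2.5726) via Wigner's sum:
With c≡cos(β/2)=0.280674 and s≡sin(β/2)=0.959803, N=[1·6·6·1]^{1/2}=6.000000
The bounds max(0,m−m')=2 and min(l+m,l−m')=3 give 2 terms
  k=2: (−1)^0·6.0000/(2)·0.2807^2·0.9598^2 = +0.217716
  k=3: (−1)^1·6.0000/(6)·0.2807^0·0.9598^4 = -0.848650
d^2_{-1,1}(2.5726) = +0.217716 -0.848650 = -0.630934

d=-0.6309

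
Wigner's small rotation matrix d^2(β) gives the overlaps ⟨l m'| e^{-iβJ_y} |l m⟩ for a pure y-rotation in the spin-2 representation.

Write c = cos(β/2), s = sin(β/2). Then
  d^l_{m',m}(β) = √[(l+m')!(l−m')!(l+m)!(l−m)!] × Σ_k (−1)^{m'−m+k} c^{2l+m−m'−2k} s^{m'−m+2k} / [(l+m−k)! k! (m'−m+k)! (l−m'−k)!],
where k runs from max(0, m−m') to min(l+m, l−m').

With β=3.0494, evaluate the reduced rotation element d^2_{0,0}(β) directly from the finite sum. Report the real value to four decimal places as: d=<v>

d^2_{0,0}(β=3.0494) via Wigner's sum:
c=cos(3.0494/2)=0.046080, s=sin(3.0494/2)=0.998938; N=√[2·2·2·2]=4.000000
k∈{0,1,2} keeps every argument non-negative
  k=0: (−1)^0·4.0000/(4)·0.0461^4·0.9989^0 = +0.000005
  k=1: (−1)^1·4.0000/(1)·0.0461^2·0.9989^2 = -0.008475
  k=2: (−1)^2·4.0000/(4)·0.0461^0·0.9989^4 = +0.995758
d^2_{0,0}(3.0494) = +0.000005 -0.008475 +0.995758 = +0.987287

d=0.9873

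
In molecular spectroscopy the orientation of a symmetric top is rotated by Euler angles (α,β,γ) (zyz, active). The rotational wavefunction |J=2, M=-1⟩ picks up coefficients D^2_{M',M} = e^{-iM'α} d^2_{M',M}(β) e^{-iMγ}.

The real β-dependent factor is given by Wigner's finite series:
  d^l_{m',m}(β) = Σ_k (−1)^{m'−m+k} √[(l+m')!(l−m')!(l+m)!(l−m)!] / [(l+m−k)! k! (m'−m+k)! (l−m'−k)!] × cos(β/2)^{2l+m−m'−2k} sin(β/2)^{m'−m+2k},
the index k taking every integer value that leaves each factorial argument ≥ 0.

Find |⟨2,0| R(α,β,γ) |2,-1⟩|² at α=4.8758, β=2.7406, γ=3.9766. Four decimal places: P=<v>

P=0.1937

D^2_{0,-1}(4.8758,2.7406,3.9766) = e^{-i·0·4.8758}·d^2_{0,-1}(2.7406)·e^{-i·-1·3.9766}. Compute d first:
With c≡cos(β/2)=0.199156 and s≡sin(β/2)=0.979968, N=[2·2·1·6]^{1/2}=4.898979
Admissible k: 0..1 (factorial args all ≥0)
  k=0: (−1)^1·4.8990/(2)·0.1992^3·0.9800^1 = -0.018961
  k=1: (−1)^2·4.8990/(2)·0.1992^1·0.9800^3 = +0.459096
d^2_{0,-1}(2.7406) = -0.018961 +0.459096 = +0.440135
|D^2_{0,-1}|² = |d^2_{0,-1}(β)|² = (+0.440135)² = 0.193719 (the z-rotation phases have unit modulus)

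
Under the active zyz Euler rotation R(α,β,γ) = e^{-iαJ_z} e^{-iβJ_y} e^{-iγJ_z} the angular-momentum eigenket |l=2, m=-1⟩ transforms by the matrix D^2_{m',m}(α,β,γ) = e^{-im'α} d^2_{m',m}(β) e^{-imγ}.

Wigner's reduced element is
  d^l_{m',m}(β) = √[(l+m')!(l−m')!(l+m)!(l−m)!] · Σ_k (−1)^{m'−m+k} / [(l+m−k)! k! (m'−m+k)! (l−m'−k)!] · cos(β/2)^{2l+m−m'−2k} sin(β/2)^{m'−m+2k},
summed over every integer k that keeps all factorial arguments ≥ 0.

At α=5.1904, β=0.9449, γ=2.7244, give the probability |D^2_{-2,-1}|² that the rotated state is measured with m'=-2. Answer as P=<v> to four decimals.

First d^2_{-2,-1}(β=0.9449), then the phase factors e^{-i(-2)α} and e^{-i(-1)γ}:
c=cos(0.9449/2)=0.890456, s=sin(0.9449/2)=0.455069; N=√[1·24·1·6]=12.000000
k∈{1} keeps every argument non-negative
  k=1: (−1)^0·12.0000/(6)·0.8905^3·0.4551^1 = +0.642606
d^2_{-2,-1}(0.9449) = +0.642606
|D^2_{-2,-1}|² = |d^2_{-2,-1}(β)|² = (+0.642606)² = 0.412943 (the z-rotation phases have unit modulus)

P=0.4129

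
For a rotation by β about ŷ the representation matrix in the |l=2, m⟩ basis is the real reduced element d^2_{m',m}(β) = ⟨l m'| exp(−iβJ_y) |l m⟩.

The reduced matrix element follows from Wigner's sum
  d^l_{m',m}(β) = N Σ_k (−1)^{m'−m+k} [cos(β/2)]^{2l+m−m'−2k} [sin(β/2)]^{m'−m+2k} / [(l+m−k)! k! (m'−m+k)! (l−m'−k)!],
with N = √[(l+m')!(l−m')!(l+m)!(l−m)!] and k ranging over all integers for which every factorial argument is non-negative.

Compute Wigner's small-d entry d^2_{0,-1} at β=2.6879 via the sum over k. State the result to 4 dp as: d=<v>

d^2_{0,-1}(β=2.6879) via Wigner's sum:
Half-angle: c=0.224906, s=0.974381. N=√(2·2·1·6)=4.898979
The bounds max(0,m−m')=0 and min(l+m,l−m')=1 give 2 terms
  k=0: (−1)^1·4.8990/(2)·0.2249^3·0.9744^1 = -0.027152
  k=1: (−1)^2·4.8990/(2)·0.2249^1·0.9744^3 = +0.509638
d^2_{0,-1}(2.6879) = -0.027152 +0.509638 = +0.482486

d=0.4825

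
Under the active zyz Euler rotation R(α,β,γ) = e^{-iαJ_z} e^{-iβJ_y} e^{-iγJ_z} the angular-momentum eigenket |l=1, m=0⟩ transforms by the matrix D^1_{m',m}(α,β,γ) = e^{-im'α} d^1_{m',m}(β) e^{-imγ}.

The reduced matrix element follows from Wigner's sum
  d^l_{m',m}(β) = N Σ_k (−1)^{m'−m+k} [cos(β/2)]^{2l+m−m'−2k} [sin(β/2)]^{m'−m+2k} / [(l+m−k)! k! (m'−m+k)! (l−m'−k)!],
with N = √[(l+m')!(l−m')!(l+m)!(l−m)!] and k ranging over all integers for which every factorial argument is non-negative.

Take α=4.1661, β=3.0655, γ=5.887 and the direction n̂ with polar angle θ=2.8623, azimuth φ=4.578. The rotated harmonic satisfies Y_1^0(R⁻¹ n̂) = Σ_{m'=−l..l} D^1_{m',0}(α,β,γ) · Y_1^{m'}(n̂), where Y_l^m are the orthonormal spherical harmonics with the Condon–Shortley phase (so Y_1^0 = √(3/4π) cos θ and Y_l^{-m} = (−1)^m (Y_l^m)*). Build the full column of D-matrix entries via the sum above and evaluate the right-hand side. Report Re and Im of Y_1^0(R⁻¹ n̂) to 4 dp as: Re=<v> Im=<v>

Need the full column D^1_{m',0} for m'=−1..1 at α=4.1661, β=3.0655, γ=5.887.
cos(β/2)=0.038037, sin(β/2)=0.999276
d^1_{-1,0}: single k=1 term ⇒ +0.053754;  D = -0.027926-0.045930i
d^1_{0,0}: k∈[0..1] ⇒ +0.001447 -0.998553 = -0.997106;  D = -0.997106+0.000000i
d^1_{1,0}: single k=0 term ⇒ -0.053754;  D = +0.027926-0.045930i
Y_1^{m'}(θ=2.8623,φ=4.578) and Σ D·Y over m':
  (-0.0279-0.0459i)·(-0.0128+0.0944i)  (-0.9971+0.0000i)·(-0.4697+0.0000i)  (+0.0279-0.0459i)·(+0.0128+0.0944i)
Y_1^0(R⁻¹ n̂) = +0.477694+0.000000i

Re=0.4777 Im=0.0000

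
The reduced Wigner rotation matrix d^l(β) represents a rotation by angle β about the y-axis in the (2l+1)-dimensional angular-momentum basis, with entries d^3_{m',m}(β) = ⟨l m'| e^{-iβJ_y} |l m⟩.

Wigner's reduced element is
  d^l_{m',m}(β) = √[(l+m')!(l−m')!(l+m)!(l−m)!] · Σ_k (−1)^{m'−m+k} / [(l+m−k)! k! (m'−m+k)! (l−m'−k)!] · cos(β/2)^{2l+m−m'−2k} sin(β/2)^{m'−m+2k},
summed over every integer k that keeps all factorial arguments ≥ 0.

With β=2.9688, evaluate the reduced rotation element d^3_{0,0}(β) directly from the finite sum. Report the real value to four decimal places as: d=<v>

d^3_{0,0}(β=2.9688) via Wigner's sum:
Half-angle: c=0.086289, s=0.996270. N=√(6·6·6·6)=36.000000
k: max(0,(0)−(0))=0 … min(3+(0),3−(0))=3
  k=0: (−1)^0·36.0000/(36)·0.0863^6·0.9963^0 = +0.000000
  k=1: (−1)^1·36.0000/(4)·0.0863^4·0.9963^2 = -0.000495
  k=2: (−1)^2·36.0000/(4)·0.0863^2·0.9963^4 = +0.066018
  k=3: (−1)^3·36.0000/(36)·0.0863^0·0.9963^6 = -0.977829
d^3_{0,0}(2.9688) = +0.000000 -0.000495 +0.066018 -0.977829 = -0.912306

d=-0.9123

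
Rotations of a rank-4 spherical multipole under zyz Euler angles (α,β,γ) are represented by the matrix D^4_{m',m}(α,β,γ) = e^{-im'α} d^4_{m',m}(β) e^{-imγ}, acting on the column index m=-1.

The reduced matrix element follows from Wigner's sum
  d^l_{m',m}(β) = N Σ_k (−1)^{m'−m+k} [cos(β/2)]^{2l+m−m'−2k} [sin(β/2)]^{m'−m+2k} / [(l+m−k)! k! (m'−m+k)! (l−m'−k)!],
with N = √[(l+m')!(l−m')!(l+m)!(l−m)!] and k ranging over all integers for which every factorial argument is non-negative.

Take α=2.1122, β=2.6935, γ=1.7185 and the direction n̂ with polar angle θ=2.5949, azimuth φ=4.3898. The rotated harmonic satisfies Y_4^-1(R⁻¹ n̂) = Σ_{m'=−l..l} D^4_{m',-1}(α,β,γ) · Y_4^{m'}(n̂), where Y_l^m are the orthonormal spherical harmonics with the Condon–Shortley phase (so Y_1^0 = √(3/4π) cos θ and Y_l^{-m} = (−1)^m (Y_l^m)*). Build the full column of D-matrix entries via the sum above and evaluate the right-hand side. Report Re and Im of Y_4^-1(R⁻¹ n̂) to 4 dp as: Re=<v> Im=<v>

Need the full column D^4_{m',-1} for m'=−4..4 at α=2.1122, β=2.6935, γ=1.7185.
cos(β/2)=0.222177, sin(β/2)=0.975006
d^4_{-4,-1}: single k=3 term ⇒ +0.003755;  D = -0.002767-0.002539i
d^4_{-3,-1}: k∈[2..3] ⇒ +0.000908 -0.029130 = -0.028223;  D = +0.005638-0.027654i
d^4_{-2,-1}: k∈[1..3] ⇒ +0.000111 -0.010644 +0.136662 = +0.126128;  D = +0.118896-0.042096i
d^4_{-1,-1}: k∈[0..3] ⇒ +0.000006 -0.001715 +0.066061 -0.424074 = -0.359722;  D = +0.277639+0.228729i
d^4_{0,-1}: k∈[0..3] ⇒ -0.000117 +0.013464 -0.259298 +0.832273 = +0.586323;  D = -0.086287+0.579939i
d^4_{1,-1}: k∈[0..3] ⇒ +0.001143 -0.066061 +0.636111 -0.816695 = -0.245501;  D = -0.226720+0.094176i
d^4_{2,-1}: k∈[0..2] ⇒ -0.007096 +0.204993 -0.789563 = -0.591667;  D = +0.476091+0.351293i
d^4_{3,-1}: k∈[0..1] ⇒ +0.029130 -0.336598 = -0.307468;  D = +0.028948-0.306102i
d^4_{4,-1}: single k=0 term ⇒ -0.072315;  D = -0.065206+0.031266i
Y_4^{m'}(θ=2.5949,φ=4.3898) and Σ D·Y over m':
  (-0.0028-0.0025i)·(+0.0089+0.0311i)  (+0.0056-0.0277i)·(-0.1237+0.0852i)  (+0.1189-0.0421i)·(-0.2968-0.2233i)  (+0.2776+0.2287i)·(+0.1404-0.4201i)  (-0.0863+0.5799i)·(-0.0269+0.0000i)  (-0.2267+0.0942i)·(-0.1404-0.4201i)  (+0.4761+0.3513i)·(-0.2968+0.2233i)  (+0.0289-0.3061i)·(+0.1237+0.0852i)  (-0.0652+0.0313i)·(+0.0089-0.0311i)
Y_4^-1(R⁻¹ n̂) = -0.023884-0.059365i

Re=-0.0239 Im=-0.0594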